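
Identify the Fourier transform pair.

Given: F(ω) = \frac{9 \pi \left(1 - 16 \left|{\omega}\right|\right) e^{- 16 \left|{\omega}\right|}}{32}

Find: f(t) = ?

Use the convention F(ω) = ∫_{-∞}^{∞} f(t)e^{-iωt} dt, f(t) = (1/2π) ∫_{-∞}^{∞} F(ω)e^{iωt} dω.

f(t) = \frac{9 t^{2}}{\left(t^{2} + 256\right)^{2}}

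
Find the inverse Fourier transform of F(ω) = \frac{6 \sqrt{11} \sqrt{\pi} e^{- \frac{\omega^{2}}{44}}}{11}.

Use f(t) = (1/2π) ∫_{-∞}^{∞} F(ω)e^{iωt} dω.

f(t) = 6 e^{- 11 t^{2}}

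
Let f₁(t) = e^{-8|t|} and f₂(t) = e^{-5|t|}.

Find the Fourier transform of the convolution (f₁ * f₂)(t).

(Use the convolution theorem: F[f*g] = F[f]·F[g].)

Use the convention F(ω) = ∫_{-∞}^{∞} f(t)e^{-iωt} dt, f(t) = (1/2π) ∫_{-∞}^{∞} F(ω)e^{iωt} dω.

F[f₁*f₂](ω) = \frac{160}{\left(\omega^{2} + 25\right) \left(\omega^{2} + 64\right)}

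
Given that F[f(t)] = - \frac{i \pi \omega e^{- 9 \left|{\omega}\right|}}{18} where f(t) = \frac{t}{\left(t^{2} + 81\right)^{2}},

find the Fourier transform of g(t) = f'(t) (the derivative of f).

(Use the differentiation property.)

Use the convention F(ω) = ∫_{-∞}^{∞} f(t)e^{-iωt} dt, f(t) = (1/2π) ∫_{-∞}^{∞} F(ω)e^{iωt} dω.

F[g](ω) = \frac{\pi \omega^{2} e^{- 9 \left|{\omega}\right|}}{18}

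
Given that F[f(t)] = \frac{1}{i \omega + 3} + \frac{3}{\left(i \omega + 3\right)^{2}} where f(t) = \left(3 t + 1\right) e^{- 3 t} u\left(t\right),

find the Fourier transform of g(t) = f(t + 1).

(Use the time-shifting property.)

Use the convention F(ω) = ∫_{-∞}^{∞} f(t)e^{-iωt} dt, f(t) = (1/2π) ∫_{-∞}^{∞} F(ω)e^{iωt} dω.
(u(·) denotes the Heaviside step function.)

F[g](ω) = \frac{\left(- i \omega - 6\right) e^{i \omega}}{\omega^{2} - 6 i \omega - 9}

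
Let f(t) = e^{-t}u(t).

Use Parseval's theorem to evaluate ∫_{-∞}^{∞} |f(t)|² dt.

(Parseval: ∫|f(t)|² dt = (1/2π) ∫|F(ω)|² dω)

∫|f(t)|² dt = \frac{1}{2}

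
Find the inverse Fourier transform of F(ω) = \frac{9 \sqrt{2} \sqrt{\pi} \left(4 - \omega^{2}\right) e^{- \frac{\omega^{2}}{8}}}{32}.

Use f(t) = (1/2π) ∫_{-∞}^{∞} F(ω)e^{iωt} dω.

f(t) = 9 t^{2} e^{- 2 t^{2}}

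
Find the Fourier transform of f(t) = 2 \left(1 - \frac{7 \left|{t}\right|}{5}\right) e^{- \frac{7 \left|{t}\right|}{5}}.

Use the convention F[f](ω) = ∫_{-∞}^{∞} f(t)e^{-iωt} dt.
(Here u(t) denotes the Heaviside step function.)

F(ω) = \frac{7000 \omega^{2}}{\left(25 \omega^{2} + 49\right)^{2}}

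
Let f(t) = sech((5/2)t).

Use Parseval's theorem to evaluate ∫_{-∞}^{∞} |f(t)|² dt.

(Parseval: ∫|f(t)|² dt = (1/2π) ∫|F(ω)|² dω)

∫|f(t)|² dt = \frac{4}{5}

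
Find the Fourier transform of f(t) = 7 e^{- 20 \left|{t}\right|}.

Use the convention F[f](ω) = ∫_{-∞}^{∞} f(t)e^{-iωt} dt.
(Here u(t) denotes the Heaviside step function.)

F(ω) = \frac{280}{\omega^{2} + 400}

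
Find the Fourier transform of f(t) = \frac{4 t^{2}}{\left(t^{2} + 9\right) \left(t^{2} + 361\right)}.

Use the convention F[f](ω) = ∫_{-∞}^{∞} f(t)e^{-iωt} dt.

F(ω) = \frac{\pi \left(19 - 3 e^{16 \left|{\omega}\right|}\right) e^{- 19 \left|{\omega}\right|}}{88}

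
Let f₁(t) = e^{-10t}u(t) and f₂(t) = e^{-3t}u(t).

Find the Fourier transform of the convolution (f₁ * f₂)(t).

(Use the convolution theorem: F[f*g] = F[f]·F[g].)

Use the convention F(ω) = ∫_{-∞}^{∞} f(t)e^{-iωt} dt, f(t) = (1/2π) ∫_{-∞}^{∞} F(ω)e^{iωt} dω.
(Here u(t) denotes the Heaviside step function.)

F[f₁*f₂](ω) = \frac{1}{\left(i \omega + 3\right) \left(i \omega + 10\right)}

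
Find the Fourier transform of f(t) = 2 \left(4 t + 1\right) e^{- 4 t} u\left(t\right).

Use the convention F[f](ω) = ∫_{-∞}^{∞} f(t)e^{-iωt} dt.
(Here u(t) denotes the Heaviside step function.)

F(ω) = \frac{2 \left(- i \omega - 8\right)}{\omega^{2} - 8 i \omega - 16}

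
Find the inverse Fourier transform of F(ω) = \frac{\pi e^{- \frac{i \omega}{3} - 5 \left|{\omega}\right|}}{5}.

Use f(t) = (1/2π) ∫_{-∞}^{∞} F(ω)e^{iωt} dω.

f(t) = \frac{1}{\left(t - \frac{1}{3}\right)^{2} + 25}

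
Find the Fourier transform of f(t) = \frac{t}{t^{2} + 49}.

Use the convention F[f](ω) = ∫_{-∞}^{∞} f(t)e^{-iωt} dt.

F(ω) = - i \pi e^{- 7 \left|{\omega}\right|} \operatorname{sign}{\left(\omega \right)}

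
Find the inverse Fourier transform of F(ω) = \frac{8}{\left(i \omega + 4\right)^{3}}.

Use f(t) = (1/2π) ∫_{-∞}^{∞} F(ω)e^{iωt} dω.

f(t) = 4 t^{2} e^{- 4 t} u\left(t\right)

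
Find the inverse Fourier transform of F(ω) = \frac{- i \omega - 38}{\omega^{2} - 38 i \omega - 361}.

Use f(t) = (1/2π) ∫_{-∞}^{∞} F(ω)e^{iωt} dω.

f(t) = \left(19 t + 1\right) e^{- 19 t} u\left(t\right)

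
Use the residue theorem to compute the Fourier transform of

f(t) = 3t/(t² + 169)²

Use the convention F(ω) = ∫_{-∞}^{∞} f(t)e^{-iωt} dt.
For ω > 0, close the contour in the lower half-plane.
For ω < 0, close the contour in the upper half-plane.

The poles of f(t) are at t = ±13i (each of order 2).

Let g(z) = f(z)e^{-iωz}; for large |z| the factor e^{-iωz} decays in the lower half-plane when ω > 0 and in the upper half-plane when ω < 0.

Case ω > 0 (lower half-plane, clockwise contour ⇒ F(ω) = -2πi·ΣRes):
  Res_{z = - 13 i} g(z) = \frac{3 \omega e^{- 13 \omega}}{52} (pole of order 2)
  F(ω) = -2πi·ΣRes = - \frac{3 i \pi \omega e^{- 13 \omega}}{26}

Case ω < 0 (upper half-plane, counterclockwise contour ⇒ F(ω) = +2πi·ΣRes):
  Res_{z = 13 i} g(z) = - \frac{3 \omega e^{13 \omega}}{52} (pole of order 2)
  F(ω) = 2πi·ΣRes = - \frac{3 i \pi \omega e^{13 \omega}}{26}

Both cases combine into a single formula in |ω|:

F(ω) = - \frac{3 i \pi \omega e^{- 13 \left|{\omega}\right|}}{26}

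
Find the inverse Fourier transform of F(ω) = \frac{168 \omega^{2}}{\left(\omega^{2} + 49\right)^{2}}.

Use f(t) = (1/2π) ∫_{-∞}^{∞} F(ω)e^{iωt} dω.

f(t) = 6 \left(1 - 7 \left|{t}\right|\right) e^{- 7 \left|{t}\right|}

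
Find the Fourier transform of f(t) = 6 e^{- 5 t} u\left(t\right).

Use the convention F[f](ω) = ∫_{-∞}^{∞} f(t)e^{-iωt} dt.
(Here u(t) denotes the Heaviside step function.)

F(ω) = \frac{6}{i \omega + 5}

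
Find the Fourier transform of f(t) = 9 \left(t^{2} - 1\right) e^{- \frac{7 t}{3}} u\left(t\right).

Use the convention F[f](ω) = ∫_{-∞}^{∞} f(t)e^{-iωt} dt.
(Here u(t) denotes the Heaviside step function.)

F(ω) = \frac{27 \left(54 i \omega - \left(3 i \omega + 7\right)^{3} + 126\right)}{\left(3 i \omega + 7\right)^{4}}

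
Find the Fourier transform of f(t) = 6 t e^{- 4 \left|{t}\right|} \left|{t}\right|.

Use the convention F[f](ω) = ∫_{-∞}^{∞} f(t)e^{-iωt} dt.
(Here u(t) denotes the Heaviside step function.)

F(ω) = \frac{24 i \omega \left(\omega^{2} - 48\right)}{\left(\omega^{2} + 16\right)^{3}}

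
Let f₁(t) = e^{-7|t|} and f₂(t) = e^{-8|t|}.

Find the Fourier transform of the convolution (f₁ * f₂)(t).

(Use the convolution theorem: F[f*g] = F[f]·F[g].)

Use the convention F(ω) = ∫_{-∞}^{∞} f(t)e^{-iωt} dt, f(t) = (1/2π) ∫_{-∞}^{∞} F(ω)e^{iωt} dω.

F[f₁*f₂](ω) = \frac{224}{\left(\omega^{2} + 49\right) \left(\omega^{2} + 64\right)}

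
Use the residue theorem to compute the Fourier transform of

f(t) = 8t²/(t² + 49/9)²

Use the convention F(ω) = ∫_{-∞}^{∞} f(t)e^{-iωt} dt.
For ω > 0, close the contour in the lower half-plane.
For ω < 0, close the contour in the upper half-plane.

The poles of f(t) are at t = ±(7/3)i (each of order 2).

Let g(z) = f(z)e^{-iωz}; for large |z| the factor e^{-iωz} decays in the lower half-plane when ω > 0 and in the upper half-plane when ω < 0.

Case ω > 0 (lower half-plane, clockwise contour ⇒ F(ω) = -2πi·ΣRes):
  Res_{z = - \frac{7 i}{3}} g(z) = i \left(\frac{6}{7} - 2 \omega\right) e^{- \frac{7 \omega}{3}} (pole of order 2)
  F(ω) = -2πi·ΣRes = \frac{4 \pi \left(3 - 7 \omega\right) e^{- \frac{7 \omega}{3}}}{7}

Case ω < 0 (upper half-plane, counterclockwise contour ⇒ F(ω) = +2πi·ΣRes):
  Res_{z = \frac{7 i}{3}} g(z) = i \left(- 2 \omega - \frac{6}{7}\right) e^{\frac{7 \omega}{3}} (pole of order 2)
  F(ω) = 2πi·ΣRes = \frac{4 \pi \left(7 \omega + 3\right) e^{\frac{7 \omega}{3}}}{7}

Both cases combine into a single formula in |ω|:

F(ω) = \frac{4 \pi \left(3 - 7 \left|{\omega}\right|\right) e^{- \frac{7 \left|{\omega}\right|}{3}}}{7}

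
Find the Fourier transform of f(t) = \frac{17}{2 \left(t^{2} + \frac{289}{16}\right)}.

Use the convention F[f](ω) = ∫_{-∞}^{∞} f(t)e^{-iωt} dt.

F(ω) = 2 \pi e^{- \frac{17 \left|{\omega}\right|}{4}}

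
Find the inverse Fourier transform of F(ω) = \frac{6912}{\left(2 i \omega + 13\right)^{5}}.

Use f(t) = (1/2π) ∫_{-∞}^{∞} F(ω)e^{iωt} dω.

f(t) = 9 t^{4} e^{- \frac{13 t}{2}} u\left(t\right)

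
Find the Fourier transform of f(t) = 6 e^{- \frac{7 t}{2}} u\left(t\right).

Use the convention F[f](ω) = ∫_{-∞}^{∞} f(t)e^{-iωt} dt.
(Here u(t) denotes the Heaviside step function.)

F(ω) = \frac{12}{2 i \omega + 7}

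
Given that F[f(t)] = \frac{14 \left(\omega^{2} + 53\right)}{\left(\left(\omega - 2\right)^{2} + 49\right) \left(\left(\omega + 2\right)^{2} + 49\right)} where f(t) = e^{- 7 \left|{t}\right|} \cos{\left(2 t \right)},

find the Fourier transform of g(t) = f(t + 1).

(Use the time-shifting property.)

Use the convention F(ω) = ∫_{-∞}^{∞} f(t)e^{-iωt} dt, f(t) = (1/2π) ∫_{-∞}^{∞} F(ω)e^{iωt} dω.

F[g](ω) = \frac{14 \left(\omega^{2} + 53\right) e^{i \omega}}{\omega^{4} + 90 \omega^{2} + 2809}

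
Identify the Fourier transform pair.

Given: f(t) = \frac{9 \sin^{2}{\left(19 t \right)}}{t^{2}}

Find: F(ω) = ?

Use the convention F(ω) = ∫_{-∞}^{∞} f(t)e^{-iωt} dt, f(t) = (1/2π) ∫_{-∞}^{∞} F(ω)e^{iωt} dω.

F(ω) = \begin{cases} \frac{9 \pi \left(38 - \left|{\omega}\right|\right)}{2} & \text{for}\: \omega > -38 \wedge \omega < 38 \\0 & \text{otherwise} \end{cases}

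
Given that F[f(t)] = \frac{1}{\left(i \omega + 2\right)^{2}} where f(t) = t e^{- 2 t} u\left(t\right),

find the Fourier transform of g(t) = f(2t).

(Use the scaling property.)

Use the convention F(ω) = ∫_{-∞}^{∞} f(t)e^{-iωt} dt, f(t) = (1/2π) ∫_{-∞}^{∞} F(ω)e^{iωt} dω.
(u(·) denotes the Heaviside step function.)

F[g](ω) = \frac{2}{\left(i \omega + 4\right)^{2}}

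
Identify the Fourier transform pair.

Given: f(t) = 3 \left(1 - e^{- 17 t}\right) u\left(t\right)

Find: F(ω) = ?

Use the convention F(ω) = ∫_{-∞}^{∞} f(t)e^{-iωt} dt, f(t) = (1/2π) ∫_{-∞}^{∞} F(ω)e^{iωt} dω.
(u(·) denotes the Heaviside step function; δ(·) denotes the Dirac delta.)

F(ω) = 3 \pi \delta\left(\omega\right) - \frac{51 i}{\omega \left(i \omega + 17\right)}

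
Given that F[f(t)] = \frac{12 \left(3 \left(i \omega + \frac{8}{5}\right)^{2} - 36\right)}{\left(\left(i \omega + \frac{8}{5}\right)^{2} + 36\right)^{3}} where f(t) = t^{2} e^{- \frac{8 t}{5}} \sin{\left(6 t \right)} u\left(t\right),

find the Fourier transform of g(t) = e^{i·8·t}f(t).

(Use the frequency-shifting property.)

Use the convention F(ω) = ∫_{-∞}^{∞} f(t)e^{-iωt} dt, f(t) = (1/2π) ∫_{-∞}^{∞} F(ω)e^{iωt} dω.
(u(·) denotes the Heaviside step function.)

F[g](ω) = \frac{22500 \left(\left(5 i \left(\omega - 8\right) + 8\right)^{2} - 300\right)}{\left(\left(5 i \left(\omega - 8\right) + 8\right)^{2} + 900\right)^{3}}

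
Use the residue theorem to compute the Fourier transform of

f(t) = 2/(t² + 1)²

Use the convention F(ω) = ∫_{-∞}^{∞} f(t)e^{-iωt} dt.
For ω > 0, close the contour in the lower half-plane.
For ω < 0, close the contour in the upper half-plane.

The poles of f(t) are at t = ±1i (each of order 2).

Let g(z) = f(z)e^{-iωz}; for large |z| the factor e^{-iωz} decays in the lower half-plane when ω > 0 and in the upper half-plane when ω < 0.

Case ω > 0 (lower half-plane, clockwise contour ⇒ F(ω) = -2πi·ΣRes):
  Res_{z = - i} g(z) = \frac{i \left(\omega + 1\right) e^{- \omega}}{2} (pole of order 2)
  F(ω) = -2πi·ΣRes = \pi \left(\omega + 1\right) e^{- \omega}

Case ω < 0 (upper half-plane, counterclockwise contour ⇒ F(ω) = +2πi·ΣRes):
  Res_{z = i} g(z) = \frac{i \left(\omega - 1\right) e^{\omega}}{2} (pole of order 2)
  F(ω) = 2πi·ΣRes = \pi \left(1 - \omega\right) e^{\omega}

Both cases combine into a single formula in |ω|:

F(ω) = \pi \left(\left|{\omega}\right| + 1\right) e^{- \left|{\omega}\right|}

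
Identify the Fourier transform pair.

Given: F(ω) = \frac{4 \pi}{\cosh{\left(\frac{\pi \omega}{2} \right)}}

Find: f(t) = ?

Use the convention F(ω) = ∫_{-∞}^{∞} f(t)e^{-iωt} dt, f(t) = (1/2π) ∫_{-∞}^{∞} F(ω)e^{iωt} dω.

f(t) = \frac{4}{\cosh{\left(t \right)}}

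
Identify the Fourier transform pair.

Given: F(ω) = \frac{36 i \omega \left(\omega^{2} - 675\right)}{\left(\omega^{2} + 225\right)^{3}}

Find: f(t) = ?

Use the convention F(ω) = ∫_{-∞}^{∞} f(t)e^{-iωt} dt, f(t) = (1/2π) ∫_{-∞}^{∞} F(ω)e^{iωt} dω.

f(t) = 9 t e^{- 15 \left|{t}\right|} \left|{t}\right|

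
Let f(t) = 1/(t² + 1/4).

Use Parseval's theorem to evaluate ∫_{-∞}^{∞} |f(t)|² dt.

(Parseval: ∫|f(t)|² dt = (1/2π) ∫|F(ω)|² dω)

∫|f(t)|² dt = 4 \pi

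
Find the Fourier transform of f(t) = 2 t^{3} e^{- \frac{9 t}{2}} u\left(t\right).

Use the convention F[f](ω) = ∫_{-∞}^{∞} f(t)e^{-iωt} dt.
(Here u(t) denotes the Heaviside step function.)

F(ω) = \frac{192}{\left(2 i \omega + 9\right)^{4}}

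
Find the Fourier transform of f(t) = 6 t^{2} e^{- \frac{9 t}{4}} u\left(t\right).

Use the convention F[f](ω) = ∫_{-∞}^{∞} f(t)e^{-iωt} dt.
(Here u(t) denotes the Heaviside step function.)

F(ω) = \frac{768}{\left(4 i \omega + 9\right)^{3}}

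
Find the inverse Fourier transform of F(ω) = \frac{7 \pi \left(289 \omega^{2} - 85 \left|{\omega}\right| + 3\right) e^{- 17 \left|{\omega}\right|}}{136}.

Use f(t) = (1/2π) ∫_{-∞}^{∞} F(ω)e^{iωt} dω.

f(t) = \frac{7 t^{4}}{\left(t^{2} + 289\right)^{3}}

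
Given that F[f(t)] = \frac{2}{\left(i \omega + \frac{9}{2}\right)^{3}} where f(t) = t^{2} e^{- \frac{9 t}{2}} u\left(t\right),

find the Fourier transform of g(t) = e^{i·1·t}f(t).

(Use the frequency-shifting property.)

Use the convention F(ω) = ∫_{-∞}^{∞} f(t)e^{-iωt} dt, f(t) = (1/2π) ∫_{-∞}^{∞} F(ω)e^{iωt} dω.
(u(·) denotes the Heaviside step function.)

F[g](ω) = \frac{16}{\left(2 i \left(\omega - 1\right) + 9\right)^{3}}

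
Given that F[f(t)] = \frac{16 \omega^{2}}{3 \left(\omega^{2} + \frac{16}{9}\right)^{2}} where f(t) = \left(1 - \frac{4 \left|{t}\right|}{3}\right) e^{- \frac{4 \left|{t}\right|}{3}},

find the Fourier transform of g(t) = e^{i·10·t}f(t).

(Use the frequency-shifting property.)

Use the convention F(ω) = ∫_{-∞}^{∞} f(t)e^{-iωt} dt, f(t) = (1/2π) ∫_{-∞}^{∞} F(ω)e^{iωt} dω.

F[g](ω) = \frac{432 \left(\omega - 10\right)^{2}}{\left(9 \left(\omega - 10\right)^{2} + 16\right)^{2}}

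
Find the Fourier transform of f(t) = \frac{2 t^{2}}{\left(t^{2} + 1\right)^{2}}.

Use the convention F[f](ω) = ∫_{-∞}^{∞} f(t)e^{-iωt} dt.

F(ω) = \pi \left(1 - \left|{\omega}\right|\right) e^{- \left|{\omega}\right|}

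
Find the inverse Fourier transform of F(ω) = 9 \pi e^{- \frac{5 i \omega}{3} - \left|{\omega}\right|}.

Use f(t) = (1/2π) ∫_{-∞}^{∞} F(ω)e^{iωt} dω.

f(t) = \frac{9}{\left(t - \frac{5}{3}\right)^{2} + 1}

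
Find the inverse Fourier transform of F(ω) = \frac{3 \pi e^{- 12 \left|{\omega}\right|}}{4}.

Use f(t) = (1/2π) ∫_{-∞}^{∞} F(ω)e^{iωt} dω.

f(t) = \frac{9}{t^{2} + 144}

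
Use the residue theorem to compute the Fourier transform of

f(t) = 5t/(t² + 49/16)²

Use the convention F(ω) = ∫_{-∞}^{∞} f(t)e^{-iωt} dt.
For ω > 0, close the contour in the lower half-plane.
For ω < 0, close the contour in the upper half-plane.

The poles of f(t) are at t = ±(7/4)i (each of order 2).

Let g(z) = f(z)e^{-iωz}; for large |z| the factor e^{-iωz} decays in the lower half-plane when ω > 0 and in the upper half-plane when ω < 0.

Case ω > 0 (lower half-plane, clockwise contour ⇒ F(ω) = -2πi·ΣRes):
  Res_{z = - \frac{7 i}{4}} g(z) = \frac{5 \omega e^{- \frac{7 \omega}{4}}}{7} (pole of order 2)
  F(ω) = -2πi·ΣRes = - \frac{10 i \pi \omega e^{- \frac{7 \omega}{4}}}{7}

Case ω < 0 (upper half-plane, counterclockwise contour ⇒ F(ω) = +2πi·ΣRes):
  Res_{z = \frac{7 i}{4}} g(z) = - \frac{5 \omega e^{\frac{7 \omega}{4}}}{7} (pole of order 2)
  F(ω) = 2πi·ΣRes = - \frac{10 i \pi \omega e^{\frac{7 \omega}{4}}}{7}

Both cases combine into a single formula in |ω|:

F(ω) = - \frac{10 i \pi \omega e^{- \frac{7 \left|{\omega}\right|}{4}}}{7}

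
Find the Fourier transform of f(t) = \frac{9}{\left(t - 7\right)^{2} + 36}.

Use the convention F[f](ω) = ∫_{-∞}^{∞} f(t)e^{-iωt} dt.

F(ω) = \frac{3 \pi e^{- 7 i \omega - 6 \left|{\omega}\right|}}{2}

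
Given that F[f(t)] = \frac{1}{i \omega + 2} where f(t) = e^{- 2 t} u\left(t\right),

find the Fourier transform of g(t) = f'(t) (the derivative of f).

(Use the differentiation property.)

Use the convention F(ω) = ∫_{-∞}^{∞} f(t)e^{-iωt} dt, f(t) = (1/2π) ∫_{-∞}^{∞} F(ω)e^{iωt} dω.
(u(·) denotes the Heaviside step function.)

F[g](ω) = \frac{\omega}{\omega - 2 i}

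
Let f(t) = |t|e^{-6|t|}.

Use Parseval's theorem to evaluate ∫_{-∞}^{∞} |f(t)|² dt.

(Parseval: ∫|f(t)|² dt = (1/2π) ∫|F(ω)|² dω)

∫|f(t)|² dt = \frac{1}{432}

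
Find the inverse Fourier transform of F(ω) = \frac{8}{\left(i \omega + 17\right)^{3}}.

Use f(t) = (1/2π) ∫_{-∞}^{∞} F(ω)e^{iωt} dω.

f(t) = 4 t^{2} e^{- 17 t} u\left(t\right)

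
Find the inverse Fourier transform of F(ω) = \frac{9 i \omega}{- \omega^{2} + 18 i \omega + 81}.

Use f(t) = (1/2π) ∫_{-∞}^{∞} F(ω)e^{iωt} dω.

f(t) = 9 \left(1 - 9 t\right) e^{- 9 t} u\left(t\right)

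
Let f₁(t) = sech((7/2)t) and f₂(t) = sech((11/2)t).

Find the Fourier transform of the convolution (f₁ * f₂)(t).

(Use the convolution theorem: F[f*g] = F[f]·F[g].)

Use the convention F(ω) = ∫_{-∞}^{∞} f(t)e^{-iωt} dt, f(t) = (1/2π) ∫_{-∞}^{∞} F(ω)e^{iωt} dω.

F[f₁*f₂](ω) = \frac{4 \pi^{2}}{77 \cosh{\left(\frac{\pi \omega}{11} \right)} \cosh{\left(\frac{\pi \omega}{7} \right)}}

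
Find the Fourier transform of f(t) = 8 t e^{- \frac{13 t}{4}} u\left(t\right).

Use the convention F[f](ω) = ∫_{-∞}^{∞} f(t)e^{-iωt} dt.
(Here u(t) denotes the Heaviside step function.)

F(ω) = \frac{128}{\left(4 i \omega + 13\right)^{2}}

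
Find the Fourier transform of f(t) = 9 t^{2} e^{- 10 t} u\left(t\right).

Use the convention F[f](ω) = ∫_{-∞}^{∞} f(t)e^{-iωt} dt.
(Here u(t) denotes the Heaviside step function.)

F(ω) = \frac{18}{\left(i \omega + 10\right)^{3}}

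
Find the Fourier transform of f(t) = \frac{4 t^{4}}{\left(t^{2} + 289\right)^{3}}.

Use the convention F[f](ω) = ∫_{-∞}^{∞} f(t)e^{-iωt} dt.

F(ω) = \frac{\pi \left(289 \omega^{2} - 85 \left|{\omega}\right| + 3\right) e^{- 17 \left|{\omega}\right|}}{34}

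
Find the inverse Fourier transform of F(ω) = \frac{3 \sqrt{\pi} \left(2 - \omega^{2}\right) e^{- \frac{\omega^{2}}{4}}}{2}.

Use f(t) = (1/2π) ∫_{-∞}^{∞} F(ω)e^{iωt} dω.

f(t) = 6 t^{2} e^{- t^{2}}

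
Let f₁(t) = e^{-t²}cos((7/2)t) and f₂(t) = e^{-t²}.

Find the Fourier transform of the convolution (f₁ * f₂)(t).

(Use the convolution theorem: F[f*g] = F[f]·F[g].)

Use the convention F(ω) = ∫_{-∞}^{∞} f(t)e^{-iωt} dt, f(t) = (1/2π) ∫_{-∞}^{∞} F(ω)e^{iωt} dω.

F[f₁*f₂](ω) = \frac{\pi \left(e^{\frac{7 \omega}{2}} + 1\right) e^{- \frac{\omega^{2}}{2} - \frac{7 \omega}{4} - \frac{49}{16}}}{2}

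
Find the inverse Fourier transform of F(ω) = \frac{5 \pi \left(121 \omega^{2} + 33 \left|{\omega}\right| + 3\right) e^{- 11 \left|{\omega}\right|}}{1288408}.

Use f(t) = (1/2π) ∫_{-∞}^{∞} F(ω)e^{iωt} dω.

f(t) = \frac{5}{\left(t^{2} + 121\right)^{3}}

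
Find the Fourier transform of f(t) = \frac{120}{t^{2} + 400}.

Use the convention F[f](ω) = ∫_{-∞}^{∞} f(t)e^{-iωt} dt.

F(ω) = 6 \pi e^{- 20 \left|{\omega}\right|}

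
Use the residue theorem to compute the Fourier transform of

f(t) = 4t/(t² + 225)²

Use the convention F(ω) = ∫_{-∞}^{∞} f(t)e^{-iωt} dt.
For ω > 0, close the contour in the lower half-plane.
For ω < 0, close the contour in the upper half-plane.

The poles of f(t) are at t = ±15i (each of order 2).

Let g(z) = f(z)e^{-iωz}; for large |z| the factor e^{-iωz} decays in the lower half-plane when ω > 0 and in the upper half-plane when ω < 0.

Case ω > 0 (lower half-plane, clockwise contour ⇒ F(ω) = -2πi·ΣRes):
  Res_{z = - 15 i} g(z) = \frac{\omega e^{- 15 \omega}}{15} (pole of order 2)
  F(ω) = -2πi·ΣRes = - \frac{2 i \pi \omega e^{- 15 \omega}}{15}

Case ω < 0 (upper half-plane, counterclockwise contour ⇒ F(ω) = +2πi·ΣRes):
  Res_{z = 15 i} g(z) = - \frac{\omega e^{15 \omega}}{15} (pole of order 2)
  F(ω) = 2πi·ΣRes = - \frac{2 i \pi \omega e^{15 \omega}}{15}

Both cases combine into a single formula in |ω|:

F(ω) = - \frac{2 i \pi \omega e^{- 15 \left|{\omega}\right|}}{15}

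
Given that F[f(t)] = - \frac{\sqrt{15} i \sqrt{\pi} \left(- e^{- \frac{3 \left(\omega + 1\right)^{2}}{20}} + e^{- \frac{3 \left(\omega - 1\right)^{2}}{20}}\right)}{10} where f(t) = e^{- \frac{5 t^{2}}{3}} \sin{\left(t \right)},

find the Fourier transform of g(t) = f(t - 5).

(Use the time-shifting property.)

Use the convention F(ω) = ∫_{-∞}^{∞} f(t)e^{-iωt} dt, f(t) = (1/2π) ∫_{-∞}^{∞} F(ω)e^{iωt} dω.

F[g](ω) = \frac{\sqrt{15} i \sqrt{\pi} \left(1 - e^{\frac{3 \omega}{5}}\right) e^{- \frac{3 \omega^{2}}{20} - \frac{3 \omega}{10} - 5 i \omega - \frac{3}{20}}}{10}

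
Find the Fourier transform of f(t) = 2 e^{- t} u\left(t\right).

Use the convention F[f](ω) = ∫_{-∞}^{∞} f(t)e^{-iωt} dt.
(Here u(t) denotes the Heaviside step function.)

F(ω) = \frac{2}{i \omega + 1}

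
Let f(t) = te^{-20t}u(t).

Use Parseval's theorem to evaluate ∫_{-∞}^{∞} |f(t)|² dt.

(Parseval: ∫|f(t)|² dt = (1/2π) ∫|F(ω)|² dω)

∫|f(t)|² dt = \frac{1}{32000}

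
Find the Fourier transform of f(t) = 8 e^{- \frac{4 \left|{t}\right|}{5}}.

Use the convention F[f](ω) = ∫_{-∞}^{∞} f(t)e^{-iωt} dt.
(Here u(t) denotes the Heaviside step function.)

F(ω) = \frac{320}{25 \omega^{2} + 16}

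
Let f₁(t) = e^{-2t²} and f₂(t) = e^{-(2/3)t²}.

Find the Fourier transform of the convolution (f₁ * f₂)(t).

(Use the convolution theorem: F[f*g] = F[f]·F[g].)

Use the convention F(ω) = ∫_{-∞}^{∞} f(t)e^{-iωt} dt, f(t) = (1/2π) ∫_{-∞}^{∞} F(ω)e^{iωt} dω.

F[f₁*f₂](ω) = \frac{\sqrt{3} \pi e^{- \frac{\omega^{2}}{2}}}{2}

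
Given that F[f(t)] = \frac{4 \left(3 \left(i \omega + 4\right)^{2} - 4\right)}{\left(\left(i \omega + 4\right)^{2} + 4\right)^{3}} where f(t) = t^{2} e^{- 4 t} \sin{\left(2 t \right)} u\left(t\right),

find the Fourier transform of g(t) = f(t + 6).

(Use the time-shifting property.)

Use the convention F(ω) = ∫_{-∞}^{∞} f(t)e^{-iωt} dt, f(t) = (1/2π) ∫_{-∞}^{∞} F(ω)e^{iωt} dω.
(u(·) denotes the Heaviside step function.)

F[g](ω) = \frac{\left(12 \left(i \omega + 4\right)^{2} - 16\right) e^{6 i \omega}}{\left(\left(i \omega + 4\right)^{2} + 4\right)^{3}}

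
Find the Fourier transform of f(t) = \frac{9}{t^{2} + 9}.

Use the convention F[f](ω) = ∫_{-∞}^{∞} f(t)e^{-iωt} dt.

F(ω) = 3 \pi e^{- 3 \left|{\omega}\right|}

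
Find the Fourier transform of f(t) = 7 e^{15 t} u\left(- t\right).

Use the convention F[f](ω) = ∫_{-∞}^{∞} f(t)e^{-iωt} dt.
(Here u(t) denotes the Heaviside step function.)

F(ω) = - \frac{7}{i \omega - 15}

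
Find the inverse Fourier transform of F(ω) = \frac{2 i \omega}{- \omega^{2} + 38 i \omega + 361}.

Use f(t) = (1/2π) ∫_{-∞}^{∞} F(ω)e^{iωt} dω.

f(t) = 2 \left(1 - 19 t\right) e^{- 19 t} u\left(t\right)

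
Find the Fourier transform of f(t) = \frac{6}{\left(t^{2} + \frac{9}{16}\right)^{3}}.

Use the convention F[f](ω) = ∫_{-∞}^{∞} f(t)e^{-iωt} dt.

F(ω) = \frac{16 \pi \left(3 \omega^{2} + 12 \left|{\omega}\right| + 16\right) e^{- \frac{3 \left|{\omega}\right|}{4}}}{27}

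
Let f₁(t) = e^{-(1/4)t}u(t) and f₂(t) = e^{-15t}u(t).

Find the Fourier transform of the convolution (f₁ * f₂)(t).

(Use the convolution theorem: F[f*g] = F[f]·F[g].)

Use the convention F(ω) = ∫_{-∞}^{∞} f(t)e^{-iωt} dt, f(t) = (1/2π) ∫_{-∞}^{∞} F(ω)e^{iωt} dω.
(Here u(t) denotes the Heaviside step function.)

F[f₁*f₂](ω) = \frac{4}{\left(i \omega + 15\right) \left(4 i \omega + 1\right)}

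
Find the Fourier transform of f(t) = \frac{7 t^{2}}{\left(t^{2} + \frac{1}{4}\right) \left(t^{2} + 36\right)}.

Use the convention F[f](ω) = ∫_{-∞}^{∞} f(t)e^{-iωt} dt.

F(ω) = \frac{168 \pi e^{- 6 \left|{\omega}\right|}}{143} - \frac{14 \pi e^{- \frac{\left|{\omega}\right|}{2}}}{143}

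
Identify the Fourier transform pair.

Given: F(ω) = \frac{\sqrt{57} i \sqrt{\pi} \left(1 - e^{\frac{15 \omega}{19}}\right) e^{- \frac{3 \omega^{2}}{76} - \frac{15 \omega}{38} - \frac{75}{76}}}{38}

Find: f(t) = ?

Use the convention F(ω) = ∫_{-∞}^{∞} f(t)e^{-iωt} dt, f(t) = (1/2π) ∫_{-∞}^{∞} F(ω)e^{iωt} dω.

f(t) = e^{- \frac{19 t^{2}}{3}} \sin{\left(5 t \right)}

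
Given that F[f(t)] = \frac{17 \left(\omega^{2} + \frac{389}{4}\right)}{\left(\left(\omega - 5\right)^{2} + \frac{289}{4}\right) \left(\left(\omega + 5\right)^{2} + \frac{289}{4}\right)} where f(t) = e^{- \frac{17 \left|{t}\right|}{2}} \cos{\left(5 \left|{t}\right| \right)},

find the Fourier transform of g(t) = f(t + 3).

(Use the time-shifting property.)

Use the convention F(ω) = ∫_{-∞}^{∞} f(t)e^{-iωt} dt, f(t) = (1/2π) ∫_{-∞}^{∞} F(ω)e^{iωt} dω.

F[g](ω) = \frac{\left(272 \omega^{2} + 26452\right) e^{3 i \omega}}{16 \omega^{4} + 1512 \omega^{2} + 151321}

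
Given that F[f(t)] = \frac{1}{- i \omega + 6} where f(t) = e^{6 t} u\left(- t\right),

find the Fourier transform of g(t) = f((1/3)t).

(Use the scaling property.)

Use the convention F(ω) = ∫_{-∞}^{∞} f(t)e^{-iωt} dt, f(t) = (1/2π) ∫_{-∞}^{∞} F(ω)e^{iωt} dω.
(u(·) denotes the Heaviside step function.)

F[g](ω) = \frac{i}{\omega + 2 i}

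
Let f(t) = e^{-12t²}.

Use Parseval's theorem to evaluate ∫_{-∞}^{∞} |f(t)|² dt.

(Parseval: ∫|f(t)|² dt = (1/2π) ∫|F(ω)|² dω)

∫|f(t)|² dt = \frac{\sqrt{6} \sqrt{\pi}}{12}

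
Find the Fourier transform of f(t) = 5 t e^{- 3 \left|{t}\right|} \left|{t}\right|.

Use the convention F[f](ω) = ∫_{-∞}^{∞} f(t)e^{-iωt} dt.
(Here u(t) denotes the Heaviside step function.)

F(ω) = \frac{20 i \omega \left(\omega^{2} - 27\right)}{\left(\omega^{2} + 9\right)^{3}}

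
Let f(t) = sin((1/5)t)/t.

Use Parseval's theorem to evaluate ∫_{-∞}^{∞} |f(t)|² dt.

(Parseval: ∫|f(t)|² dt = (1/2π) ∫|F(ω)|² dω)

∫|f(t)|² dt = \frac{\pi}{5}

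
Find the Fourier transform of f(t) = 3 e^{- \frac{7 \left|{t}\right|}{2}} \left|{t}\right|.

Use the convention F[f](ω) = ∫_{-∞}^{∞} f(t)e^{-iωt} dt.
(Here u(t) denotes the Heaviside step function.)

F(ω) = \frac{24 \left(49 - 4 \omega^{2}\right)}{\left(4 \omega^{2} + 49\right)^{2}}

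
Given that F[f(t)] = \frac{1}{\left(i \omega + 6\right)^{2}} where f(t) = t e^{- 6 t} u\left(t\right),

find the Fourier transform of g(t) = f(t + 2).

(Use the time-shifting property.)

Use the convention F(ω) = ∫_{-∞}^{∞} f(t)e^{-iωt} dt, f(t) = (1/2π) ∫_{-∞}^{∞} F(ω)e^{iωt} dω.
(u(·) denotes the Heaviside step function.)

F[g](ω) = \frac{e^{2 i \omega}}{\left(i \omega + 6\right)^{2}}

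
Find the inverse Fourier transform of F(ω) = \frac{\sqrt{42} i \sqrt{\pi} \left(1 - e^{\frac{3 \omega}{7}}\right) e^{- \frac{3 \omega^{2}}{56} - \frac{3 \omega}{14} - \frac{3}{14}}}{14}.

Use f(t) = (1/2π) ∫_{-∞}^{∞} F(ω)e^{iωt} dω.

f(t) = 2 e^{- \frac{14 t^{2}}{3}} \sin{\left(2 t \right)}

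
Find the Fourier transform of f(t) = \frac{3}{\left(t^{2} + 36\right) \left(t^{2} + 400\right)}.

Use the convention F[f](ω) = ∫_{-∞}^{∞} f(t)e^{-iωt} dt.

F(ω) = \frac{\pi \left(10 e^{14 \left|{\omega}\right|} - 3\right) e^{- 20 \left|{\omega}\right|}}{7280}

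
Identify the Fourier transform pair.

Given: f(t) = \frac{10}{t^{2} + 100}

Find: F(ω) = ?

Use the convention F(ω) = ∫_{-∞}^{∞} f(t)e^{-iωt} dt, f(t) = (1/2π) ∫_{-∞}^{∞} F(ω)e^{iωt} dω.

F(ω) = \pi e^{- 10 \left|{\omega}\right|}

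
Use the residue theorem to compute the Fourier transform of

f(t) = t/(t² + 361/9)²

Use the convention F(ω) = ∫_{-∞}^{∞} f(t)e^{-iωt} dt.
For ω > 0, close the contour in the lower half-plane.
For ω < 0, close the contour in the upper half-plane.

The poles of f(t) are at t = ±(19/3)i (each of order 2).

Let g(z) = f(z)e^{-iωz}; for large |z| the factor e^{-iωz} decays in the lower half-plane when ω > 0 and in the upper half-plane when ω < 0.

Case ω > 0 (lower half-plane, clockwise contour ⇒ F(ω) = -2πi·ΣRes):
  Res_{z = - \frac{19 i}{3}} g(z) = \frac{3 \omega e^{- \frac{19 \omega}{3}}}{76} (pole of order 2)
  F(ω) = -2πi·ΣRes = - \frac{3 i \pi \omega e^{- \frac{19 \omega}{3}}}{38}

Case ω < 0 (upper half-plane, counterclockwise contour ⇒ F(ω) = +2πi·ΣRes):
  Res_{z = \frac{19 i}{3}} g(z) = - \frac{3 \omega e^{\frac{19 \omega}{3}}}{76} (pole of order 2)
  F(ω) = 2πi·ΣRes = - \frac{3 i \pi \omega e^{\frac{19 \omega}{3}}}{38}

Both cases combine into a single formula in |ω|:

F(ω) = - \frac{3 i \pi \omega e^{- \frac{19 \left|{\omega}\right|}{3}}}{38}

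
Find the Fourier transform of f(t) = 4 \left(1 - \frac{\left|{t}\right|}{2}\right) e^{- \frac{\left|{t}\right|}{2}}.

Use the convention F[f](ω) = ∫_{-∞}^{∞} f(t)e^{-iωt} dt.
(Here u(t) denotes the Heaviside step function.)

F(ω) = \frac{128 \omega^{2}}{\left(4 \omega^{2} + 1\right)^{2}}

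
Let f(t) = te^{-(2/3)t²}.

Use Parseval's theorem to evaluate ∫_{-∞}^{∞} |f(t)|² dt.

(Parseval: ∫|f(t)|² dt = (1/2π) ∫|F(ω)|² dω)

∫|f(t)|² dt = \frac{3 \sqrt{3} \sqrt{\pi}}{16}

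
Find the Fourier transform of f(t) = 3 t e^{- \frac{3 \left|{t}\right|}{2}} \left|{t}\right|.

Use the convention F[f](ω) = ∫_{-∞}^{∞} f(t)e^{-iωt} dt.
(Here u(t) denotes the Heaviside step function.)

F(ω) = \frac{192 i \omega \left(4 \omega^{2} - 27\right)}{\left(4 \omega^{2} + 9\right)^{3}}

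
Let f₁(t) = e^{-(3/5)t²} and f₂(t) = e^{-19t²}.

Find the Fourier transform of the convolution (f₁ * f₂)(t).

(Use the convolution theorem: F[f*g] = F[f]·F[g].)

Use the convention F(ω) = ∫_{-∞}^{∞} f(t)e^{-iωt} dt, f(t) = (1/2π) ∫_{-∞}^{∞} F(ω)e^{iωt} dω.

F[f₁*f₂](ω) = \frac{\sqrt{285} \pi e^{- \frac{49 \omega^{2}}{114}}}{57}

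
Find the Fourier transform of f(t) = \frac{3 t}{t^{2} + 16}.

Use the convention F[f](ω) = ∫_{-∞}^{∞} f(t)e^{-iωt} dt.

F(ω) = - 3 i \pi e^{- 4 \left|{\omega}\right|} \operatorname{sign}{\left(\omega \right)}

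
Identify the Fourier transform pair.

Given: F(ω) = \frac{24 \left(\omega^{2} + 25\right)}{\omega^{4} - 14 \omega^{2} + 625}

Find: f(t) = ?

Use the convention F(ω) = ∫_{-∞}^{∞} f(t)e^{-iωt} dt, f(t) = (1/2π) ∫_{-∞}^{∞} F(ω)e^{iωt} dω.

f(t) = 4 e^{- 3 \left|{t}\right|} \cos{\left(4 \left|{t}\right| \right)}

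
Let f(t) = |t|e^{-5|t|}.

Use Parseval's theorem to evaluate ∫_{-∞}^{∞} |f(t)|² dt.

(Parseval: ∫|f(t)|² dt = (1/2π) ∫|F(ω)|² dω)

∫|f(t)|² dt = \frac{1}{250}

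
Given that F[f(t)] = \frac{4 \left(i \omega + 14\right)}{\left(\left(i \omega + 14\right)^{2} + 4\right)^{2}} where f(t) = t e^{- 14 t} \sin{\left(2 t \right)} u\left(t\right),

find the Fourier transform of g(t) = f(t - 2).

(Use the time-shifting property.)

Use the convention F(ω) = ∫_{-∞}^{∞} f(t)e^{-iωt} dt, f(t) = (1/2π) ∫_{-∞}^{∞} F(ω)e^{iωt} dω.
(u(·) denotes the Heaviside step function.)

F[g](ω) = \frac{4 \left(i \omega + 14\right) e^{- 2 i \omega}}{\left(\left(i \omega + 14\right)^{2} + 4\right)^{2}}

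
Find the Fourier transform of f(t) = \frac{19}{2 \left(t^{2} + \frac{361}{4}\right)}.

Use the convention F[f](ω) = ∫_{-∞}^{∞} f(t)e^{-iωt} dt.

F(ω) = \pi e^{- \frac{19 \left|{\omega}\right|}{2}}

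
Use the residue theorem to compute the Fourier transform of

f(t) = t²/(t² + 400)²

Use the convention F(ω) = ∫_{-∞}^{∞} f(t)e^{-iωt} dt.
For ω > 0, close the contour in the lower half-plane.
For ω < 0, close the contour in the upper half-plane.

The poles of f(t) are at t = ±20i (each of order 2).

Let g(z) = f(z)e^{-iωz}; for large |z| the factor e^{-iωz} decays in the lower half-plane when ω > 0 and in the upper half-plane when ω < 0.

Case ω > 0 (lower half-plane, clockwise contour ⇒ F(ω) = -2πi·ΣRes):
  Res_{z = - 20 i} g(z) = \frac{i \left(1 - 20 \omega\right) e^{- 20 \omega}}{80} (pole of order 2)
  F(ω) = -2πi·ΣRes = \frac{\pi \left(1 - 20 \omega\right) e^{- 20 \omega}}{40}

Case ω < 0 (upper half-plane, counterclockwise contour ⇒ F(ω) = +2πi·ΣRes):
  Res_{z = 20 i} g(z) = \frac{i \left(- 20 \omega - 1\right) e^{20 \omega}}{80} (pole of order 2)
  F(ω) = 2πi·ΣRes = \frac{\pi \left(20 \omega + 1\right) e^{20 \omega}}{40}

Both cases combine into a single formula in |ω|:

F(ω) = \frac{\pi \left(1 - 20 \left|{\omega}\right|\right) e^{- 20 \left|{\omega}\right|}}{40}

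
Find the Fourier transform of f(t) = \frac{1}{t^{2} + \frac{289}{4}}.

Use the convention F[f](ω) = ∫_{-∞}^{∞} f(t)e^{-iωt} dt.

F(ω) = \frac{2 \pi e^{- \frac{17 \left|{\omega}\right|}{2}}}{17}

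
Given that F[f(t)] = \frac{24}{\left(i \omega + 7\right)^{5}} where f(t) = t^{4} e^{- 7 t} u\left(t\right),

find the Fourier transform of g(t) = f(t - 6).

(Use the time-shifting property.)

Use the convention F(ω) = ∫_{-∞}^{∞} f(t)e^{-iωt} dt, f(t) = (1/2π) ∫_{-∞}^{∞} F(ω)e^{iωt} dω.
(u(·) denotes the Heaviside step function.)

F[g](ω) = \frac{24 e^{- 6 i \omega}}{\left(i \omega + 7\right)^{5}}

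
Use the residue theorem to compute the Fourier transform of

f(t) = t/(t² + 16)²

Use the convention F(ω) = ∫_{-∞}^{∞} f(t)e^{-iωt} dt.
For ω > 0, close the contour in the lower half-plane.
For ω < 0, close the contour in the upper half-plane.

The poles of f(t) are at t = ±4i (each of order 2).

Let g(z) = f(z)e^{-iωz}; for large |z| the factor e^{-iωz} decays in the lower half-plane when ω > 0 and in the upper half-plane when ω < 0.

Case ω > 0 (lower half-plane, clockwise contour ⇒ F(ω) = -2πi·ΣRes):
  Res_{z = - 4 i} g(z) = \frac{\omega e^{- 4 \omega}}{16} (pole of order 2)
  F(ω) = -2πi·ΣRes = - \frac{i \pi \omega e^{- 4 \omega}}{8}

Case ω < 0 (upper half-plane, counterclockwise contour ⇒ F(ω) = +2πi·ΣRes):
  Res_{z = 4 i} g(z) = - \frac{\omega e^{4 \omega}}{16} (pole of order 2)
  F(ω) = 2πi·ΣRes = - \frac{i \pi \omega e^{4 \omega}}{8}

Both cases combine into a single formula in |ω|:

F(ω) = - \frac{i \pi \omega e^{- 4 \left|{\omega}\right|}}{8}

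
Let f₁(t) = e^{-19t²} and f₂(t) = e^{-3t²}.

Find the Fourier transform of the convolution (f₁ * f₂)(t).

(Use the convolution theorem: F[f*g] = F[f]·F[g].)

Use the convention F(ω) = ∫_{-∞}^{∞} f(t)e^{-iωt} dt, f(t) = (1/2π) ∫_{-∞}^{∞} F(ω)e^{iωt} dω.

F[f₁*f₂](ω) = \frac{\sqrt{57} \pi e^{- \frac{11 \omega^{2}}{114}}}{57}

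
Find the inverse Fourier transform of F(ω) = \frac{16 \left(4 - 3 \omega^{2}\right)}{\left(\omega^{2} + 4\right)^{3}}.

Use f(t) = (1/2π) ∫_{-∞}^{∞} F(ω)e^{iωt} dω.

f(t) = 2 t^{2} e^{- 2 \left|{t}\right|}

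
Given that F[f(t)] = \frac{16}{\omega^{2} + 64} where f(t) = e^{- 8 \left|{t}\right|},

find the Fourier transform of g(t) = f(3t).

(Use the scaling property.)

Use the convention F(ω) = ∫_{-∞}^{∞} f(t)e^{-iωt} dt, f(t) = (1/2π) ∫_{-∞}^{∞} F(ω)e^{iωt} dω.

F[g](ω) = \frac{48}{\omega^{2} + 576}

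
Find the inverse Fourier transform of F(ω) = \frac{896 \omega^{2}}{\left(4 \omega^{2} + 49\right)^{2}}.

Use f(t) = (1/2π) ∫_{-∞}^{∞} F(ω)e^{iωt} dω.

f(t) = 4 \left(1 - \frac{7 \left|{t}\right|}{2}\right) e^{- \frac{7 \left|{t}\right|}{2}}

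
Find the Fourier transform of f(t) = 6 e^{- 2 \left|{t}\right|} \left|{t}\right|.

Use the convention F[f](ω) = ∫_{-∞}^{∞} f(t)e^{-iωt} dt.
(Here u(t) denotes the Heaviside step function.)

F(ω) = \frac{12 \left(4 - \omega^{2}\right)}{\left(\omega^{2} + 4\right)^{2}}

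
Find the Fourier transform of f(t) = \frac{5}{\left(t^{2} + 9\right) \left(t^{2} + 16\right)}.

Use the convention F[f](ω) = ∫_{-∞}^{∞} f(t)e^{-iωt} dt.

F(ω) = \frac{5 \pi \left(4 e^{\left|{\omega}\right|} - 3\right) e^{- 4 \left|{\omega}\right|}}{84}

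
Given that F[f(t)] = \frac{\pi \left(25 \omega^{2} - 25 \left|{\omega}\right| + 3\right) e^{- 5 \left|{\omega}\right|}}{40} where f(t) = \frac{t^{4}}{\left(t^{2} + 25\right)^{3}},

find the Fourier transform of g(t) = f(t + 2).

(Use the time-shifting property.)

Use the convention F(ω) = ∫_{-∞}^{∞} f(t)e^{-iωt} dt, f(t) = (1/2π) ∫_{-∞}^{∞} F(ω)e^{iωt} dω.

F[g](ω) = \frac{\pi \left(25 \omega^{2} - 25 \left|{\omega}\right| + 3\right) e^{2 i \omega - 5 \left|{\omega}\right|}}{40}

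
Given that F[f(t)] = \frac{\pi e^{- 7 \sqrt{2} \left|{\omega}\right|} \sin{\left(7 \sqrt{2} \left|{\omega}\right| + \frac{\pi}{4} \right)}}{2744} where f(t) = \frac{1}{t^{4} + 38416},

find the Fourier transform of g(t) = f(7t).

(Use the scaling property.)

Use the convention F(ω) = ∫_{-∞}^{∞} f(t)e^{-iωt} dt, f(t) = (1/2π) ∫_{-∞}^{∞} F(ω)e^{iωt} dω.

F[g](ω) = \frac{\pi e^{- \sqrt{2} \left|{\omega}\right|} \sin{\left(\sqrt{2} \left|{\omega}\right| + \frac{\pi}{4} \right)}}{19208}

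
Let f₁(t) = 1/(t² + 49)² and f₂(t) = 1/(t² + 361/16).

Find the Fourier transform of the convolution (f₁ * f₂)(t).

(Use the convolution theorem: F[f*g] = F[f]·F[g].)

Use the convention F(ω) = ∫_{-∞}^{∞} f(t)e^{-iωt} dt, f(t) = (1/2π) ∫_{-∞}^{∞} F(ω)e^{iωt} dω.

F[f₁*f₂](ω) = \frac{2 \pi^{2} \left(7 \left|{\omega}\right| + 1\right) e^{- \frac{47 \left|{\omega}\right|}{4}}}{6517}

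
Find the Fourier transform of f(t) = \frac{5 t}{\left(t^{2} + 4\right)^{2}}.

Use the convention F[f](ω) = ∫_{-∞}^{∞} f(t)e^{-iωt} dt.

F(ω) = - \frac{5 i \pi \omega e^{- 2 \left|{\omega}\right|}}{4}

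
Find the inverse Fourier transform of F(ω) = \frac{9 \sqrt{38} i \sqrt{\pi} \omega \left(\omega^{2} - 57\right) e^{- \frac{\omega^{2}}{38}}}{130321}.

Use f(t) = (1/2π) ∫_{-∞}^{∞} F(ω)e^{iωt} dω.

f(t) = 9 t^{3} e^{- \frac{19 t^{2}}{2}}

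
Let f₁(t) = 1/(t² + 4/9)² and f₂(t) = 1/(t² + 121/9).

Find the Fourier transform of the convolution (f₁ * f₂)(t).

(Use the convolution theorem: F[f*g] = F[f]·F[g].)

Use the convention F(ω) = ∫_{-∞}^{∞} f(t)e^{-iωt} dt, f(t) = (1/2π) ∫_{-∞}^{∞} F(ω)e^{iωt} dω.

F[f₁*f₂](ω) = \frac{27 \pi^{2} \left(2 \left|{\omega}\right| + 3\right) e^{- \frac{13 \left|{\omega}\right|}{3}}}{176}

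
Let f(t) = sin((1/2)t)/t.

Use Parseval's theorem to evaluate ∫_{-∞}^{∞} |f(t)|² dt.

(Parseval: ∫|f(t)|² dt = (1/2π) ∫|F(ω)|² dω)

∫|f(t)|² dt = \frac{\pi}{2}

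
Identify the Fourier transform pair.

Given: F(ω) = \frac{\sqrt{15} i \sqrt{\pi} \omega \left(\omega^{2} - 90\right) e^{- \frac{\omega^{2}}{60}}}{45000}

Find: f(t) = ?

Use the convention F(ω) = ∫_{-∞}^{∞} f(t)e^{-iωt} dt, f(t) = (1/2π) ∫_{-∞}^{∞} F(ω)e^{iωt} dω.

f(t) = 9 t^{3} e^{- 15 t^{2}}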